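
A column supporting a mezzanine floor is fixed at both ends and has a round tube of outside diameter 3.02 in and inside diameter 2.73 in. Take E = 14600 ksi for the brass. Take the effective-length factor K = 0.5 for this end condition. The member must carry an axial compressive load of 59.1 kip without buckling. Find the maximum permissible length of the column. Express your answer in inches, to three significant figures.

L_max ≈ 115 in

d_o = 3.02 in, d_i = 2.73 in
I = π(d_o⁴ − d_i⁴)/64 = π(3.02⁴ − 2.730⁴)/64 = 1.357 in⁴
At the buckling limit P_cr = P = 5.910×10^4 lb
From P_cr = π²EI/(K·L)²:  L = (1/K)·√(π²EI/P_cr) = (1/0.5)·√(π²×1.46×10^7×1.357/5.910×10^4)
L = 115 in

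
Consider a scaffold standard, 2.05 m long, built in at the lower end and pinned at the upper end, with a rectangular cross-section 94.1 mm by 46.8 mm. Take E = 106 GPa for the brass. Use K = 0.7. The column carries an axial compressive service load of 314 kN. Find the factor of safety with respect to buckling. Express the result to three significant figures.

Buckling occurs about the weak axis: I_min = h·b³/12 with b = 46.8 mm (the shorter side).
I_min = 94.1×46.8³/12 = 8.038×10^5 mm⁴
I = 8.038×10^5 mm⁴ = 8.038×10^-7 m⁴
Effective length L_e = K·L = 0.7 × 2.05 = 1.435 m
P_cr = π²EI / L_e² = π² × 106×10⁹ × 8.038×10^-7 / 1.435² = 4.084×10^5 N
Factor of safety n = P_cr / P = 408.36 / 314 = 1.30

n ≈ 1.30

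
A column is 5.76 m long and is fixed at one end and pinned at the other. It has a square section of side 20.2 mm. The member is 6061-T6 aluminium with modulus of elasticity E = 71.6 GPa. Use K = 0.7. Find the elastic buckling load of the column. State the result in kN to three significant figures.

P_cr ≈ 0.603 kN

I = a⁴/12 = 20.2⁴/12 = 1.387×10^4 mm⁴
I = 1.387×10^4 mm⁴ = 1.387×10^-8 m⁴
Effective length L_e = K·L = 0.7 × 5.76 = 4.032 m
P_cr = π²EI / L_e² = π² × 71.6×10⁹ × 1.387×10^-8 / 4.032² = 603.1 N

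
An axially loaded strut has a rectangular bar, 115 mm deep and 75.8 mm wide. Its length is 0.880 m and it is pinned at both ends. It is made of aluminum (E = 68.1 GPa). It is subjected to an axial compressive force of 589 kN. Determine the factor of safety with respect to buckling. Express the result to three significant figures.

Buckling occurs about the weak axis: I_min = h·b³/12 with b = 75.8 mm (the shorter side).
I_min = 115×75.8³/12 = 4.174×10^6 mm⁴
I = 4.174×10^6 mm⁴ = 4.174×10^-6 m⁴
Effective length L_e = K·L = 1 × 0.880 = 0.8800 m
P_cr = π²EI / L_e² = π² × 68.1×10⁹ × 4.174×10^-6 / 0.8800² = 3.622×10^6 N
Factor of safety n = P_cr / P = 3622.5 / 589 = 6.15

n ≈ 6.15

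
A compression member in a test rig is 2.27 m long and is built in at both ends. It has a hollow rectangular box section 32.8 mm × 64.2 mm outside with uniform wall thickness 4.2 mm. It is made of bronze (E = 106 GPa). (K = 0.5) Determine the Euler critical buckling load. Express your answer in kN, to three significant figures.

P_cr ≈ 98.5 kN

Inner dimensions: h_i = 64.2 − 2×4.2 = 55.80 mm, b_i = 32.8 − 2×4.2 = 24.40 mm
Weak-axis I_min = (h_o·b_o³ − h_i·b_i³)/12 with b_o = 32.8, b_i = 24.40 mm (shorter outer/inner sides).
I_min = (64.2×32.8³ − 55.80×24.40³)/12 = 1.212×10^5 mm⁴
I = 1.212×10^5 mm⁴ = 1.212×10^-7 m⁴
Effective length L_e = K·L = 0.5 × 2.27 = 1.135 m
P_cr = π²EI / L_e² = π² × 106×10⁹ × 1.212×10^-7 / 1.135² = 9.846×10^4 N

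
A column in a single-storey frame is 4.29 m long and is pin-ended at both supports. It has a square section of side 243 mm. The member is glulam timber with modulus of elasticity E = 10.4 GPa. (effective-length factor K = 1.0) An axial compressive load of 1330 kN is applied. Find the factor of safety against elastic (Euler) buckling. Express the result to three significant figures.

n ≈ 1.22

I = a⁴/12 = 243⁴/12 = 2.906×10^8 mm⁴
I = 2.906×10^8 mm⁴ = 2.906×10^-4 m⁴
Effective length L_e = K·L = 1 × 4.29 = 4.290 m
P_cr = π²EI / L_e² = π² × 10.4×10⁹ × 2.906×10^-4 / 4.290² = 1.621×10^6 N
Factor of safety n = P_cr / P = 1620.5 / 1330 = 1.22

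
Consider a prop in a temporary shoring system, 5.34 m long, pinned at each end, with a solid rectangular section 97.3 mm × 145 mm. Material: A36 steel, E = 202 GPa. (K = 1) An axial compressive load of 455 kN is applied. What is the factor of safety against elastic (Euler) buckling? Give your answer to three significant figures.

Buckling occurs about the weak axis: I_min = h·b³/12 with b = 97.3 mm (the shorter side).
I_min = 145×97.3³/12 = 1.113×10^7 mm⁴
I = 1.113×10^7 mm⁴ = 1.113×10^-5 m⁴
Effective length L_e = K·L = 1 × 5.34 = 5.340 m
P_cr = π²EI / L_e² = π² × 202×10⁹ × 1.113×10^-5 / 5.340² = 7.782×10^5 N
Factor of safety n = P_cr / P = 778.20 / 455 = 1.71

n ≈ 1.71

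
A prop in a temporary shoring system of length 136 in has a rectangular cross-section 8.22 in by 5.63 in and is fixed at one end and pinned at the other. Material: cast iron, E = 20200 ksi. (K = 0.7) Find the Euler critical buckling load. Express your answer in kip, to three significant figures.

P_cr ≈ 2690 kip

Buckling occurs about the weak axis: I_min = h·b³/12 with b = 5.63 in (the shorter side).
I_min = 8.22×5.63³/12 = 122.2 in⁴
Effective length L_e = K·L = 0.7 × 136 = 95.20 in
P_cr = π²EI / L_e² = π² × 20200×10³ × 122.2 / 95.20² = 2.689×10^6 lb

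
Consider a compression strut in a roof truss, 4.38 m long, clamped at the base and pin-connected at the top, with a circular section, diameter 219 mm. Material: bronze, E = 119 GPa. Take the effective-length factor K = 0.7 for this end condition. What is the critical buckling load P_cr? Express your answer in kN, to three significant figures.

I = πd⁴/64 = π×219⁴/64 = 1.129×10^8 mm⁴
I = 1.129×10^8 mm⁴ = 1.129×10^-4 m⁴
Effective length L_e = K·L = 0.7 × 4.38 = 3.066 m
P_cr = π²EI / L_e² = π² × 119×10⁹ × 1.129×10^-4 / 3.066² = 1.411×10^7 N

P_cr ≈ 14100 kN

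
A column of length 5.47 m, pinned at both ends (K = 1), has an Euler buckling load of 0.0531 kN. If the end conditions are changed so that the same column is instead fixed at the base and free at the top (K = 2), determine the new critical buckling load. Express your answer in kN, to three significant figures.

P_cr ∝ 1/K², so P_cr,new = P_cr,old × (K_old/K_new)² = 0.0531 × (1/2)²
= 0.0531 × 0.2500 = 0.0133 kN

P_cr ≈ 0.0133 kN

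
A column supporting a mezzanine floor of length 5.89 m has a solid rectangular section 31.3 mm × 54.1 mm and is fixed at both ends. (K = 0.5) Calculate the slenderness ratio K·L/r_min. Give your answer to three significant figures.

Buckling occurs about the weak axis: I_min = h·b³/12 with b = 31.3 mm (the shorter side).
I_min = 54.1×31.3³/12 = 1.382×10^5 mm⁴
A = 1.693×10^3 mm²;  r_min = √(I/A) = √(1.382×10^5/1.693×10^3) = 9.036 mm
L_e = K·L = 0.5 × 5.89 m = 2.945 m = 2945.0 mm
λ = L_e / r_min = 2945.0 / 9.036 = 326

λ ≈ 326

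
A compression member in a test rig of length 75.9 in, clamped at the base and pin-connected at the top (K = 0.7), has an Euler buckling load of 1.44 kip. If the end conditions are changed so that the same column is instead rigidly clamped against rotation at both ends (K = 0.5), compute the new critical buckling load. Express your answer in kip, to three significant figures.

P_cr ∝ 1/K², so P_cr,new = P_cr,old × (K_old/K_new)² = 1.44 × (0.7/0.5)²
= 1.44 × 1.960 = 2.82 kip

P_cr ≈ 2.82 kip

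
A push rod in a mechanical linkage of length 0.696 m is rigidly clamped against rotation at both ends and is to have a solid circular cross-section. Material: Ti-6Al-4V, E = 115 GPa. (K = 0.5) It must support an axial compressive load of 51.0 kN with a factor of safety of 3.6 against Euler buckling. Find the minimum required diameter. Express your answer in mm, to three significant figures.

d ≈ 25.1 mm

Required P_cr = n·P = 3.6 × 51.0 = 183.6 kN
L_e = K·L = 0.5 × 0.696 = 0.3480 m
Required I = P_cr·L_e²/(π²E) = 1.836×10^5 × 0.3480² / (π² × 1.15×10^11) = 1.959×10^-8 m⁴
I_req = 1.959×10^4 mm⁴
Solid circle: I = πd⁴/64  ⇒  d = (64I/π)^(1/4) = (64×1.959×10^4/π)^(1/4) = 25.1 mm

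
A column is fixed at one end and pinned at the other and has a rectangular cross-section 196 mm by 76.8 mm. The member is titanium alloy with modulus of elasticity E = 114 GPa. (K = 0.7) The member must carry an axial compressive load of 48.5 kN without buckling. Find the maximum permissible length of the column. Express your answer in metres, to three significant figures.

Buckling occurs about the weak axis: I_min = h·b³/12 with b = 76.8 mm (the shorter side).
I_min = 196×76.8³/12 = 7.399×10^6 mm⁴
I = 7.399×10^-6 m⁴
At the buckling limit P_cr = P = 4.850×10^4 N
From P_cr = π²EI/(K·L)²:  L = (1/K)·√(π²EI/P_cr) = (1/0.7)·√(π²×1.14×10^11×7.399×10^-6/4.850×10^4)
L = 18.7 m

L_max ≈ 18.7 m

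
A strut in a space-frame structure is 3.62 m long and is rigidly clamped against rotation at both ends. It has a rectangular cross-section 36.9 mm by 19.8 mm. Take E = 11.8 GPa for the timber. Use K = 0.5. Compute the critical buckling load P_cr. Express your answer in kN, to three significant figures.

Buckling occurs about the weak axis: I_min = h·b³/12 with b = 19.8 mm (the shorter side).
I_min = 36.9×19.8³/12 = 2.387×10^4 mm⁴
I = 2.387×10^4 mm⁴ = 2.387×10^-8 m⁴
Effective length L_e = K·L = 0.5 × 3.62 = 1.810 m
P_cr = π²EI / L_e² = π² × 11.8×10⁹ × 2.387×10^-8 / 1.810² = 848.5 N

P_cr ≈ 0.849 kN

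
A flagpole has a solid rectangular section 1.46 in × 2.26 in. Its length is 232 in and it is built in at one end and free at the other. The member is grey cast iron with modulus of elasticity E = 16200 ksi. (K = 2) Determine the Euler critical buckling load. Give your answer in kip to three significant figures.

P_cr ≈ 0.435 kip

Buckling occurs about the weak axis: I_min = h·b³/12 with b = 1.46 in (the shorter side).
I_min = 2.26×1.46³/12 = 0.5861 in⁴
Effective length L_e = K·L = 2 × 232 = 464.0 in
P_cr = π²EI / L_e² = π² × 16200×10³ × 0.5861 / 464.0² = 435.3 lb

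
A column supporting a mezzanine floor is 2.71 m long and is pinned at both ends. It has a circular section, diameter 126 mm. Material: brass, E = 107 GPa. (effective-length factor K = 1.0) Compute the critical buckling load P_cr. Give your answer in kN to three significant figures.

I = πd⁴/64 = π×126⁴/64 = 1.237×10^7 mm⁴
I = 1.237×10^7 mm⁴ = 1.237×10^-5 m⁴
Effective length L_e = K·L = 1 × 2.71 = 2.710 m
P_cr = π²EI / L_e² = π² × 107×10⁹ × 1.237×10^-5 / 2.710² = 1.779×10^6 N

P_cr ≈ 1780 kN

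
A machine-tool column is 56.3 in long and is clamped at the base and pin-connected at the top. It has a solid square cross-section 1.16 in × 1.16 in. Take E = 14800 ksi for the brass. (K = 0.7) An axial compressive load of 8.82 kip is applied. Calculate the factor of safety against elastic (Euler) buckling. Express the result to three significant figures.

n ≈ 1.61

I = a⁴/12 = 1.16⁴/12 = 0.1509 in⁴
Effective length L_e = K·L = 0.7 × 56.3 = 39.41 in
P_cr = π²EI / L_e² = π² × 14800×10³ × 0.1509 / 39.41² = 1.419×10^4 lb
Factor of safety n = P_cr / P = 14.191 / 8.82 = 1.61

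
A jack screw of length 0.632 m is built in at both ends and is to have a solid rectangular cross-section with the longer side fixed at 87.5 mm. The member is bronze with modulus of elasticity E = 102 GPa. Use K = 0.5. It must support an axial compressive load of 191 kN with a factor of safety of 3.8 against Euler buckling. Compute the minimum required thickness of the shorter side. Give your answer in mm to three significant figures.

b ≈ 21.5 mm

Required P_cr = n·P = 3.8 × 191 = 725.8 kN
L_e = K·L = 0.5 × 0.632 = 0.3160 m
Required I = P_cr·L_e²/(π²E) = 7.258×10^5 × 0.3160² / (π² × 1.02×10^11) = 7.199×10^-8 m⁴
I_req = 7.199×10^4 mm⁴
Rectangle, weak axis: I_min = h·b³/12 with h = 87.5 mm fixed  ⇒  b = (12I/h)^(1/3) = 21.5 mm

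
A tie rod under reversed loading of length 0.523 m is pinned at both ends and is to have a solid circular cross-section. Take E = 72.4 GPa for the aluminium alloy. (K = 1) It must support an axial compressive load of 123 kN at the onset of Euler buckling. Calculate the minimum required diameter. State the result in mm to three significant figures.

L_e = K·L = 1 × 0.523 = 0.5230 m
Required I = P_cr·L_e²/(π²E) = 1.230×10^5 × 0.5230² / (π² × 7.24×10^10) = 4.708×10^-8 m⁴
I_req = 4.708×10^4 mm⁴
Solid circle: I = πd⁴/64  ⇒  d = (64I/π)^(1/4) = (64×4.708×10^4/π)^(1/4) = 31.3 mm

d ≈ 31.3 mm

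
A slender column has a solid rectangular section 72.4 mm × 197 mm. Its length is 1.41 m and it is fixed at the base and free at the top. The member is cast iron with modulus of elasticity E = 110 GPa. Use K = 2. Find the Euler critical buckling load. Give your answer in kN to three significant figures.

P_cr ≈ 851 kN

Buckling occurs about the weak axis: I_min = h·b³/12 with b = 72.4 mm (the shorter side).
I_min = 197×72.4³/12 = 6.230×10^6 mm⁴
I = 6.230×10^6 mm⁴ = 6.230×10^-6 m⁴
Effective length L_e = K·L = 2 × 1.41 = 2.820 m
P_cr = π²EI / L_e² = π² × 110×10⁹ × 6.230×10^-6 / 2.820² = 8.505×10^5 N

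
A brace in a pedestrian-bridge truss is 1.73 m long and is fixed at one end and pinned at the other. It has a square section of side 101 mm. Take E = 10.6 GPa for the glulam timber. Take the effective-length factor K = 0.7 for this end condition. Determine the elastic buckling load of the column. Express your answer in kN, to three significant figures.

P_cr ≈ 619 kN

I = a⁴/12 = 101⁴/12 = 8.672×10^6 mm⁴
I = 8.672×10^6 mm⁴ = 8.672×10^-6 m⁴
Effective length L_e = K·L = 0.7 × 1.73 = 1.211 m
P_cr = π²EI / L_e² = π² × 10.6×10⁹ × 8.672×10^-6 / 1.211² = 6.186×10^5 N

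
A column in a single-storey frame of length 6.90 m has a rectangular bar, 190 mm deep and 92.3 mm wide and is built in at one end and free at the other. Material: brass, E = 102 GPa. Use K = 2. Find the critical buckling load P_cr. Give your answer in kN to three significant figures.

P_cr ≈ 65.8 kN

Buckling occurs about the weak axis: I_min = h·b³/12 with b = 92.3 mm (the shorter side).
I_min = 190×92.3³/12 = 1.245×10^7 mm⁴
I = 1.245×10^7 mm⁴ = 1.245×10^-5 m⁴
Effective length L_e = K·L = 2 × 6.90 = 13.80 m
P_cr = π²EI / L_e² = π² × 102×10⁹ × 1.245×10^-5 / 13.80² = 6.581×10^4 N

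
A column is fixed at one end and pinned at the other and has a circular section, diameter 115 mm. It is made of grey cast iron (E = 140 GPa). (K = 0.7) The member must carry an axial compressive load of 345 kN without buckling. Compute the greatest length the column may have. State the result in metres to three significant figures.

I = πd⁴/64 = π×115⁴/64 = 8.585×10^6 mm⁴
I = 8.585×10^-6 m⁴
At the buckling limit P_cr = P = 3.450×10^5 N
From P_cr = π²EI/(K·L)²:  L = (1/K)·√(π²EI/P_cr) = (1/0.7)·√(π²×1.40×10^11×8.585×10^-6/3.450×10^5)
L = 8.38 m

L_max ≈ 8.38 m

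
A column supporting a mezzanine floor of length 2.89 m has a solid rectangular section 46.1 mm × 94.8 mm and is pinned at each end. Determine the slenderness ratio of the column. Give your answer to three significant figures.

For a rectangle r_min = b/√12 = 46.1/√12 = 13.31 mm
L_e = K·L = 1 × 2.89 m = 2.890 m = 2890.0 mm
λ = L_e / r_min = 2890.0 / 13.31 = 217

λ ≈ 217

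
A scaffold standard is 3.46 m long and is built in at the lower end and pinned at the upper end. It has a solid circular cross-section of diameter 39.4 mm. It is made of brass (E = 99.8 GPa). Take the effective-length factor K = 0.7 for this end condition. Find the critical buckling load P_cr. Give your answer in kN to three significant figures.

I = πd⁴/64 = π×39.4⁴/64 = 1.183×10^5 mm⁴
I = 1.183×10^5 mm⁴ = 1.183×10^-7 m⁴
Effective length L_e = K·L = 0.7 × 3.46 = 2.422 m
P_cr = π²EI / L_e² = π² × 99.8×10⁹ × 1.183×10^-7 / 2.422² = 1.986×10^4 N

P_cr ≈ 19.9 kN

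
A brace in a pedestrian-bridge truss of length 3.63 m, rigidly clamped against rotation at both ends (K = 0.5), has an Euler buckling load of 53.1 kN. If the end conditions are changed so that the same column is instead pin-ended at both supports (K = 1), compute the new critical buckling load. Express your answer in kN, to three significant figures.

P_cr ≈ 13.3 kN

P_cr ∝ 1/K², so P_cr,new = P_cr,old × (K_old/K_new)² = 53.1 × (0.5/1)²
= 53.1 × 0.2500 = 13.3 kN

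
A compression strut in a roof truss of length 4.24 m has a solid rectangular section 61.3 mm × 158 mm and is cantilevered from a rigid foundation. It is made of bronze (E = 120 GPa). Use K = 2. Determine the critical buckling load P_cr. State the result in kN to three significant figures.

Buckling occurs about the weak axis: I_min = h·b³/12 with b = 61.3 mm (the shorter side).
I_min = 158×61.3³/12 = 3.033×10^6 mm⁴
I = 3.033×10^6 mm⁴ = 3.033×10^-6 m⁴
Effective length L_e = K·L = 2 × 4.24 = 8.480 m
P_cr = π²EI / L_e² = π² × 120×10⁹ × 3.033×10^-6 / 8.480² = 4.995×10^4 N

P_cr ≈ 50.0 kN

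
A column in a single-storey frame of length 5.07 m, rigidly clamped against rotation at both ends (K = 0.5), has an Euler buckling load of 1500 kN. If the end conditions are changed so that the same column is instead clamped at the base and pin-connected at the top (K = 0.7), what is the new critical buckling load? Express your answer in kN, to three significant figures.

P_cr ≈ 765 kN

P_cr ∝ 1/K², so P_cr,new = P_cr,old × (K_old/K_new)² = 1500 × (0.5/0.7)²
= 1500 × 0.5102 = 765 kN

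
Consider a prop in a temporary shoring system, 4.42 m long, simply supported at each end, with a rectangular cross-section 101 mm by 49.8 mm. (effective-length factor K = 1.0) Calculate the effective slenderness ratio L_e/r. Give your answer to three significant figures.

λ ≈ 307

For a rectangle r_min = b/√12 = 49.8/√12 = 14.38 mm
L_e = K·L = 1 × 4.42 m = 4.420 m = 4420.0 mm
λ = L_e / r_min = 4420.0 / 14.38 = 307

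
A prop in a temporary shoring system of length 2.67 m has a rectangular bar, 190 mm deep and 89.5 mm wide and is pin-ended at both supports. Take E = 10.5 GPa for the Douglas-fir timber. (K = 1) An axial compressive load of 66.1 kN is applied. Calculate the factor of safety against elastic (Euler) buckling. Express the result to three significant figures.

Buckling occurs about the weak axis: I_min = h·b³/12 with b = 89.5 mm (the shorter side).
I_min = 190×89.5³/12 = 1.135×10^7 mm⁴
I = 1.135×10^7 mm⁴ = 1.135×10^-5 m⁴
Effective length L_e = K·L = 1 × 2.67 = 2.670 m
P_cr = π²EI / L_e² = π² × 10.5×10⁹ × 1.135×10^-5 / 2.670² = 1.650×10^5 N
Factor of safety n = P_cr / P = 165.01 / 66.1 = 2.50

n ≈ 2.50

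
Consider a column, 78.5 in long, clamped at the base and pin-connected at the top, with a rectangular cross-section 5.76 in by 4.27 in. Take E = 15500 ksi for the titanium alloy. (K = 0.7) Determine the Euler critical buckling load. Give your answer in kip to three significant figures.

P_cr ≈ 1890 kip

Buckling occurs about the weak axis: I_min = h·b³/12 with b = 4.27 in (the shorter side).
I_min = 5.76×4.27³/12 = 37.37 in⁴
Effective length L_e = K·L = 0.7 × 78.5 = 54.95 in
P_cr = π²EI / L_e² = π² × 15500×10³ × 37.37 / 54.95² = 1.893×10^6 lb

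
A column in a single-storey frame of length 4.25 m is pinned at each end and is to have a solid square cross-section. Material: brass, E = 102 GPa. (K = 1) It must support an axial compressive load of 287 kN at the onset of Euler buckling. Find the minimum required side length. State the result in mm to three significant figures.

L_e = K·L = 1 × 4.25 = 4.250 m
Required I = P_cr·L_e²/(π²E) = 2.870×10^5 × 4.250² / (π² × 1.02×10^11) = 5.149×10^-6 m⁴
I_req = 5.149×10^6 mm⁴
Solid square: I = a⁴/12  ⇒  a = (12I)^(1/4) = (12×5.149×10^6)^(1/4) = 88.7 mm

a ≈ 88.7 mm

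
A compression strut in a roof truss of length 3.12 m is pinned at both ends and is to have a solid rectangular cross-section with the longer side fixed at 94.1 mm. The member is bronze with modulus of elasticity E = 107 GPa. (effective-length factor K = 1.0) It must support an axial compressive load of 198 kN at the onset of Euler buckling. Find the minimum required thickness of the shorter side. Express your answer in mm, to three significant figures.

b ≈ 61.5 mm

L_e = K·L = 1 × 3.12 = 3.120 m
Required I = P_cr·L_e²/(π²E) = 1.980×10^5 × 3.120² / (π² × 1.07×10^11) = 1.825×10^-6 m⁴
I_req = 1.825×10^6 mm⁴
Rectangle, weak axis: I_min = h·b³/12 with h = 94.1 mm fixed  ⇒  b = (12I/h)^(1/3) = 61.5 mm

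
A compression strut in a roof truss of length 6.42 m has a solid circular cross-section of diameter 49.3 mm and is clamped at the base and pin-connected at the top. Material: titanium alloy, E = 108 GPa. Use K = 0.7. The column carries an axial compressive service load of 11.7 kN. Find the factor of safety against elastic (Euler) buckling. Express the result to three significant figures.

n ≈ 1.31

I = πd⁴/64 = π×49.3⁴/64 = 2.900×10^5 mm⁴
I = 2.900×10^5 mm⁴ = 2.900×10^-7 m⁴
Effective length L_e = K·L = 0.7 × 6.42 = 4.494 m
P_cr = π²EI / L_e² = π² × 108×10⁹ × 2.900×10^-7 / 4.494² = 1.530×10^4 N
Factor of safety n = P_cr / P = 15.304 / 11.7 = 1.31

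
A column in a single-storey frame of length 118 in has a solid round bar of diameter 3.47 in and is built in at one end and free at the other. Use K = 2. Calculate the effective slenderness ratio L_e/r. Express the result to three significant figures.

λ ≈ 272

For a solid circle r = d/4 = 3.47/4 = 0.8675 in
L_e = K·L = 2 × 118 = 236.0 in
λ = L_e / r_min = 236.00 / 0.8675 = 272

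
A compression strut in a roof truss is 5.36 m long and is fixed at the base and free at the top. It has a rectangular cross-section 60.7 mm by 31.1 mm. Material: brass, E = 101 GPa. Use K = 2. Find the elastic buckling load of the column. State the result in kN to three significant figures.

P_cr ≈ 1.32 kN

Buckling occurs about the weak axis: I_min = h·b³/12 with b = 31.1 mm (the shorter side).
I_min = 60.7×31.1³/12 = 1.522×10^5 mm⁴
I = 1.522×10^5 mm⁴ = 1.522×10^-7 m⁴
Effective length L_e = K·L = 2 × 5.36 = 10.72 m
P_cr = π²EI / L_e² = π² × 101×10⁹ × 1.522×10^-7 / 10.72² = 1.320×10^3 N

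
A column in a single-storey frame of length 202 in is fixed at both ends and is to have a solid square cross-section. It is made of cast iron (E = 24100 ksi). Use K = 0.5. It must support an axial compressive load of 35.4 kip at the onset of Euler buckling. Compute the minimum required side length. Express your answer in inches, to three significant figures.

L_e = K·L = 0.5 × 202 = 101.0 in
Required I = P_cr·L_e²/(π²E) = 3.540×10^4 × 101.0² / (π² × 2.41×10^7) = 1.518 in⁴
Solid square: I = a⁴/12  ⇒  a = (12I)^(1/4) = (12×1.518)^(1/4) = 2.07 in

a ≈ 2.07 in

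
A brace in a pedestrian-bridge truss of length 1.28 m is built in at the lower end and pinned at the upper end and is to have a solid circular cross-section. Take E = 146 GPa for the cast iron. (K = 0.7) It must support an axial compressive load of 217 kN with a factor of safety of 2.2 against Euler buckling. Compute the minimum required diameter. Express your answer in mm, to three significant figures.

d ≈ 48.2 mm

Required P_cr = n·P = 2.2 × 217 = 477.4 kN
L_e = K·L = 0.7 × 1.28 = 0.8960 m
Required I = P_cr·L_e²/(π²E) = 4.774×10^5 × 0.8960² / (π² × 1.46×10^11) = 2.660×10^-7 m⁴
I_req = 2.660×10^5 mm⁴
Solid circle: I = πd⁴/64  ⇒  d = (64I/π)^(1/4) = (64×2.660×10^5/π)^(1/4) = 48.2 mm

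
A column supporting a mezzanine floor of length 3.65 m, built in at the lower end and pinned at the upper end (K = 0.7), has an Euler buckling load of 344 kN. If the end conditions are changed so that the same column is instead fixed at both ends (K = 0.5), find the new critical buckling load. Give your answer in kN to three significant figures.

P_cr ∝ 1/K², so P_cr,new = P_cr,old × (K_old/K_new)² = 344 × (0.7/0.5)²
= 344 × 1.960 = 674 kN

P_cr ≈ 674 kN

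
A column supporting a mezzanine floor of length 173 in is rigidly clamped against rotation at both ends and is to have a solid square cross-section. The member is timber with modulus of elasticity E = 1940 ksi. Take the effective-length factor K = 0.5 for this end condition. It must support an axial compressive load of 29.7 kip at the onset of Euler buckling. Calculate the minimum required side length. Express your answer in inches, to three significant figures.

L_e = K·L = 0.5 × 173 = 86.50 in
Required I = P_cr·L_e²/(π²E) = 2.970×10^4 × 86.50² / (π² × 1.94×10^6) = 11.61 in⁴
Solid square: I = a⁴/12  ⇒  a = (12I)^(1/4) = (12×11.61)^(1/4) = 3.44 in

a ≈ 3.44 in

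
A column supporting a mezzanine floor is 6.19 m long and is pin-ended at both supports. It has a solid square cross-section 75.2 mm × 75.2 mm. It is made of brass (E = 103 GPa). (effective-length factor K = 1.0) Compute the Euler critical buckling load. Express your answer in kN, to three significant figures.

P_cr ≈ 70.7 kN

I = a⁴/12 = 75.2⁴/12 = 2.665×10^6 mm⁴
I = 2.665×10^6 mm⁴ = 2.665×10^-6 m⁴
Effective length L_e = K·L = 1 × 6.19 = 6.190 m
P_cr = π²EI / L_e² = π² × 103×10⁹ × 2.665×10^-6 / 6.190² = 7.070×10^4 N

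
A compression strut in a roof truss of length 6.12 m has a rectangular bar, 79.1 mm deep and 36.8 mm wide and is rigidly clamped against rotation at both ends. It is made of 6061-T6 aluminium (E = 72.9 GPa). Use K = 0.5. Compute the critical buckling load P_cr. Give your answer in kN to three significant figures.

Buckling occurs about the weak axis: I_min = h·b³/12 with b = 36.8 mm (the shorter side).
I_min = 79.1×36.8³/12 = 3.285×10^5 mm⁴
I = 3.285×10^5 mm⁴ = 3.285×10^-7 m⁴
Effective length L_e = K·L = 0.5 × 6.12 = 3.060 m
P_cr = π²EI / L_e² = π² × 72.9×10⁹ × 3.285×10^-7 / 3.060² = 2.524×10^4 N

P_cr ≈ 25.2 kN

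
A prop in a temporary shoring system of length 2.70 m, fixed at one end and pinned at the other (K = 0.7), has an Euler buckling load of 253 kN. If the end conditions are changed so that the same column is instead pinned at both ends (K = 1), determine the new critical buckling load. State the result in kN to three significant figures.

P_cr ∝ 1/K², so P_cr,new = P_cr,old × (K_old/K_new)² = 253 × (0.7/1)²
= 253 × 0.4900 = 124 kN

P_cr ≈ 124 kN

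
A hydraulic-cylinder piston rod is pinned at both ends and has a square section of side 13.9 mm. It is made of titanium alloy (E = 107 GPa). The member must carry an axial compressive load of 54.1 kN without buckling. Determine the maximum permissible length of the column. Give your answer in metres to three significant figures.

I = a⁴/12 = 13.9⁴/12 = 3.111×10^3 mm⁴
I = 3.111×10^-9 m⁴
At the buckling limit P_cr = P = 5.410×10^4 N
From P_cr = π²EI/(K·L)²:  L = (1/K)·√(π²EI/P_cr) = (1/1)·√(π²×1.07×10^11×3.111×10^-9/5.410×10^4)
L = 0.246 m

L_max ≈ 0.246 m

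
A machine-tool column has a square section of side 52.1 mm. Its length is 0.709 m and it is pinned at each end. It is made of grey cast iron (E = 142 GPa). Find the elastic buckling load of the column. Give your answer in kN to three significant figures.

I = a⁴/12 = 52.1⁴/12 = 6.140×10^5 mm⁴
I = 6.140×10^5 mm⁴ = 6.140×10^-7 m⁴
Effective length L_e = K·L = 1 × 0.709 = 0.7090 m
P_cr = π²EI / L_e² = π² × 142×10⁹ × 6.140×10^-7 / 0.7090² = 1.712×10^6 N

P_cr ≈ 1710 kN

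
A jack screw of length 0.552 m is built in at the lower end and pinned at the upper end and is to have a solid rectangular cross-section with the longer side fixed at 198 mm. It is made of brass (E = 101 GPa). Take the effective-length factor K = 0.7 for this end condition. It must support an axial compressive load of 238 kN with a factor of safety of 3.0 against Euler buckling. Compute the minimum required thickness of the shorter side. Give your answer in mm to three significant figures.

Required P_cr = n·P = 3.0 × 238 = 714.0 kN
L_e = K·L = 0.7 × 0.552 = 0.3864 m
Required I = P_cr·L_e²/(π²E) = 7.140×10^5 × 0.3864² / (π² × 1.01×10^11) = 1.069×10^-7 m⁴
I_req = 1.069×10^5 mm⁴
Rectangle, weak axis: I_min = h·b³/12 with h = 198 mm fixed  ⇒  b = (12I/h)^(1/3) = 18.6 mm

b ≈ 18.6 mm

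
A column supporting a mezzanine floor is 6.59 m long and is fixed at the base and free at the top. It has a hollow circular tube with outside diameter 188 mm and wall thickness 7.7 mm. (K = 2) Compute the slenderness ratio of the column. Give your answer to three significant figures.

λ ≈ 207

Inner diameter d_i = 188 − 2×7.7 = 172.6 mm
I = π(d_o⁴ − d_i⁴)/64 = π(188⁴ − 172.6⁴)/64 = 1.776×10^7 mm⁴
A = 4.362×10^3 mm²;  r_min = √(I/A) = √(1.776×10^7/4.362×10^3) = 63.80 mm
L_e = K·L = 2 × 6.59 m = 13.18 m = 13180 mm
λ = L_e / r_min = 13180 / 63.80 = 207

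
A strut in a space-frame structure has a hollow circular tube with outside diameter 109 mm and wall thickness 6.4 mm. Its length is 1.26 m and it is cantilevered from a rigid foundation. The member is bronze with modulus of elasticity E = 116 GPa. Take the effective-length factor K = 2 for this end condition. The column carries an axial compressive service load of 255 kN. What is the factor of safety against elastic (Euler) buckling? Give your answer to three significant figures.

n ≈ 1.93

Inner diameter d_i = 109 − 2×6.4 = 96.20 mm
I = π(d_o⁴ − d_i⁴)/64 = π(109⁴ − 96.20⁴)/64 = 2.725×10^6 mm⁴
I = 2.725×10^6 mm⁴ = 2.725×10^-6 m⁴
Effective length L_e = K·L = 2 × 1.26 = 2.520 m
P_cr = π²EI / L_e² = π² × 116×10⁹ × 2.725×10^-6 / 2.520² = 4.913×10^5 N
Factor of safety n = P_cr / P = 491.28 / 255 = 1.93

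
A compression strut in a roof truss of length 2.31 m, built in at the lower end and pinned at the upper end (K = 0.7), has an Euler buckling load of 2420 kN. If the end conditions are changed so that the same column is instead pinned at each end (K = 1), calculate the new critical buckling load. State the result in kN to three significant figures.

P_cr ≈ 1190 kN

P_cr ∝ 1/K², so P_cr,new = P_cr,old × (K_old/K_new)² = 2420 × (0.7/1)²
= 2420 × 0.4900 = 1190 kN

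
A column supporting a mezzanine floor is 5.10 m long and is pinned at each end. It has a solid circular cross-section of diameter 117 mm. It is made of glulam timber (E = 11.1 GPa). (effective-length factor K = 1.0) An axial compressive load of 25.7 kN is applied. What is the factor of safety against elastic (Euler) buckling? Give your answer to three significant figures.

I = πd⁴/64 = π×117⁴/64 = 9.198×10^6 mm⁴
I = 9.198×10^6 mm⁴ = 9.198×10^-6 m⁴
Effective length L_e = K·L = 1 × 5.10 = 5.100 m
P_cr = π²EI / L_e² = π² × 11.1×10⁹ × 9.198×10^-6 / 5.100² = 3.874×10^4 N
Factor of safety n = P_cr / P = 38.743 / 25.7 = 1.51

n ≈ 1.51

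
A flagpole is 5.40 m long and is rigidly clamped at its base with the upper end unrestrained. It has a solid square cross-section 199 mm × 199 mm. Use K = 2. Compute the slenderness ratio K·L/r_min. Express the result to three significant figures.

λ ≈ 188

I = a⁴/12 = 199⁴/12 = 1.307×10^8 mm⁴
A = 3.960×10^4 mm²;  r_min = √(I/A) = √(1.307×10^8/3.960×10^4) = 57.45 mm
L_e = K·L = 2 × 5.40 m = 10.80 m = 10800 mm
λ = L_e / r_min = 10800 / 57.45 = 188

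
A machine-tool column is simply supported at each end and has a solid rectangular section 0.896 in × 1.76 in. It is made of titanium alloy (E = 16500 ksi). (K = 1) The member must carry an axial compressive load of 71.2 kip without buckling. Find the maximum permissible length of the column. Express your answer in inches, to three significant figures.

L_max ≈ 15.5 in

Buckling occurs about the weak axis: I_min = h·b³/12 with b = 0.896 in (the shorter side).
I_min = 1.76×0.896³/12 = 0.1055 in⁴
At the buckling limit P_cr = P = 7.120×10^4 lb
From P_cr = π²EI/(K·L)²:  L = (1/K)·√(π²EI/P_cr) = (1/1)·√(π²×1.65×10^7×0.1055/7.120×10^4)
L = 15.5 in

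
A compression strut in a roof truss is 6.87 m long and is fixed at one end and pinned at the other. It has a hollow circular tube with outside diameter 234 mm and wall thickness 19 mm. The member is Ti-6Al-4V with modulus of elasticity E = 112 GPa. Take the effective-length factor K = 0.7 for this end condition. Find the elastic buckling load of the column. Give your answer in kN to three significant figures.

P_cr ≈ 3570 kN

Inner diameter d_i = 234 − 2×19 = 196.0 mm
I = π(d_o⁴ − d_i⁴)/64 = π(234⁴ − 196.0⁴)/64 = 7.473×10^7 mm⁴
I = 7.473×10^7 mm⁴ = 7.473×10^-5 m⁴
Effective length L_e = K·L = 0.7 × 6.87 = 4.809 m
P_cr = π²EI / L_e² = π² × 112×10⁹ × 7.473×10^-5 / 4.809² = 3.572×10^6 N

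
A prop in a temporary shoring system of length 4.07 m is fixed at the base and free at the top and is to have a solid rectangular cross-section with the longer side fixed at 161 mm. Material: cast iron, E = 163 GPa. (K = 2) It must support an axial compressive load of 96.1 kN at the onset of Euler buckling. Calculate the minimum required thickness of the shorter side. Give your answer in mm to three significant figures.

b ≈ 66.6 mm

L_e = K·L = 2 × 4.07 = 8.140 m
Required I = P_cr·L_e²/(π²E) = 9.610×10^4 × 8.140² / (π² × 1.63×10^11) = 3.958×10^-6 m⁴
I_req = 3.958×10^6 mm⁴
Rectangle, weak axis: I_min = h·b³/12 with h = 161 mm fixed  ⇒  b = (12I/h)^(1/3) = 66.6 mm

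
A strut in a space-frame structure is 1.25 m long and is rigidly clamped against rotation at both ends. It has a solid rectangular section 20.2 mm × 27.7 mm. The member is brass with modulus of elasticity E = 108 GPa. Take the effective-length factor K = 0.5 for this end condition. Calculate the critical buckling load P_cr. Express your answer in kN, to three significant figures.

Buckling occurs about the weak axis: I_min = h·b³/12 with b = 20.2 mm (the shorter side).
I_min = 27.7×20.2³/12 = 1.903×10^4 mm⁴
I = 1.903×10^4 mm⁴ = 1.903×10^-8 m⁴
Effective length L_e = K·L = 0.5 × 1.25 = 0.6250 m
P_cr = π²EI / L_e² = π² × 108×10⁹ × 1.903×10^-8 / 0.6250² = 5.192×10^4 N

P_cr ≈ 51.9 kN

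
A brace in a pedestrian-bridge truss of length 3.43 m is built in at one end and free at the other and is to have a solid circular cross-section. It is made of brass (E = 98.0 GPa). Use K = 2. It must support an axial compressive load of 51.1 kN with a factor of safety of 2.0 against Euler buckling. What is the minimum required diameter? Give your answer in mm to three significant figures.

d ≈ 100 mm

Required P_cr = n·P = 2.0 × 51.1 = 102.2 kN
L_e = K·L = 2 × 3.43 = 6.860 m
Required I = P_cr·L_e²/(π²E) = 1.022×10^5 × 6.860² / (π² × 9.80×10^10) = 4.972×10^-6 m⁴
I_req = 4.972×10^6 mm⁴
Solid circle: I = πd⁴/64  ⇒  d = (64I/π)^(1/4) = (64×4.972×10^6/π)^(1/4) = 100 mm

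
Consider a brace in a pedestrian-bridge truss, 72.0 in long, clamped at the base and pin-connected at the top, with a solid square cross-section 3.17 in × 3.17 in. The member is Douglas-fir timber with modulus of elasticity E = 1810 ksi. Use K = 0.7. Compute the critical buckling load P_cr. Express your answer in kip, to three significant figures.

P_cr ≈ 59.2 kip

I = a⁴/12 = 3.17⁴/12 = 8.415 in⁴
Effective length L_e = K·L = 0.7 × 72.0 = 50.40 in
P_cr = π²EI / L_e² = π² × 1810×10³ × 8.415 / 50.40² = 5.918×10^4 lb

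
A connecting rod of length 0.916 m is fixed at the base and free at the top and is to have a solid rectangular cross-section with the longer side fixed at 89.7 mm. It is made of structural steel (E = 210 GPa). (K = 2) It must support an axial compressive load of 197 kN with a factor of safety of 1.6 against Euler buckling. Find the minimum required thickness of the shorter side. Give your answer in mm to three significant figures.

Required P_cr = n·P = 1.6 × 197 = 315.2 kN
L_e = K·L = 2 × 0.916 = 1.832 m
Required I = P_cr·L_e²/(π²E) = 3.152×10^5 × 1.832² / (π² × 2.10×10^11) = 5.104×10^-7 m⁴
I_req = 5.104×10^5 mm⁴
Rectangle, weak axis: I_min = h·b³/12 with h = 89.7 mm fixed  ⇒  b = (12I/h)^(1/3) = 40.9 mm

b ≈ 40.9 mm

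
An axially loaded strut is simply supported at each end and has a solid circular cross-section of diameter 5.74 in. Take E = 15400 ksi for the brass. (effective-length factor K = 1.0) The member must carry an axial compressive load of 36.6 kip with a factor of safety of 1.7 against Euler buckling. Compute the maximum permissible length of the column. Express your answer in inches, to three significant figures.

I = πd⁴/64 = π×5.74⁴/64 = 53.29 in⁴
Required critical load P_cr = n·P = 1.7 × 36.6 = 62.22 kip = 6.222×10^4 lb
From P_cr = π²EI/(K·L)²:  L = (1/K)·√(π²EI/P_cr) = (1/1)·√(π²×1.54×10^7×53.29/6.222×10^4)
L = 361 in

L_max ≈ 361 in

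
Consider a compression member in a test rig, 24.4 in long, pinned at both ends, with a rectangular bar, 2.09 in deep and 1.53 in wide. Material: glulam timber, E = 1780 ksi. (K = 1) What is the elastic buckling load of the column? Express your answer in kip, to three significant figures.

P_cr ≈ 18.4 kip

Buckling occurs about the weak axis: I_min = h·b³/12 with b = 1.53 in (the shorter side).
I_min = 2.09×1.53³/12 = 0.6238 in⁴
Effective length L_e = K·L = 1 × 24.4 = 24.40 in
P_cr = π²EI / L_e² = π² × 1780×10³ × 0.6238 / 24.40² = 1.841×10^4 lb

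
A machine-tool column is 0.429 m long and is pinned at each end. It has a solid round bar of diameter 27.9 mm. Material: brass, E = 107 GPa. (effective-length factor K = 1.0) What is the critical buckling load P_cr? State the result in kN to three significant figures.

I = πd⁴/64 = π×27.9⁴/64 = 2.974×10^4 mm⁴
I = 2.974×10^4 mm⁴ = 2.974×10^-8 m⁴
Effective length L_e = K·L = 1 × 0.429 = 0.4290 m
P_cr = π²EI / L_e² = π² × 107×10⁹ × 2.974×10^-8 / 0.4290² = 1.707×10^5 N

P_cr ≈ 171 kN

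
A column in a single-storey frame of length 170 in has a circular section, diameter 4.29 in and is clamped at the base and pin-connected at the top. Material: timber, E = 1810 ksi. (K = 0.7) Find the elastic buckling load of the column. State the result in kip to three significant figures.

I = πd⁴/64 = π×4.29⁴/64 = 16.63 in⁴
Effective length L_e = K·L = 0.7 × 170 = 119.0 in
P_cr = π²EI / L_e² = π² × 1810×10³ × 16.63 / 119.0² = 2.097×10^4 lb

P_cr ≈ 21.0 kip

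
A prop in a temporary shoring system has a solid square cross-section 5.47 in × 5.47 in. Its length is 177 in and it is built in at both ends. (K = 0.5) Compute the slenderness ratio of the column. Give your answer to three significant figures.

For a square r = a/√12 = 5.47/√12 = 1.579 in
L_e = K·L = 0.5 × 177 = 88.50 in
λ = L_e / r_min = 88.500 / 1.579 = 56.0

λ ≈ 56.0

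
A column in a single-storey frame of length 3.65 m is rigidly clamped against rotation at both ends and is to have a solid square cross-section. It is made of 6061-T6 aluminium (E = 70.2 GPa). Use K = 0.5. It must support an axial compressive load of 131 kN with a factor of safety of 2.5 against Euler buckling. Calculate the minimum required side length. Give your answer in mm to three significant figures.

a ≈ 65.9 mm

Required P_cr = n·P = 2.5 × 131 = 327.5 kN
L_e = K·L = 0.5 × 3.65 = 1.825 m
Required I = P_cr·L_e²/(π²E) = 3.275×10^5 × 1.825² / (π² × 7.02×10^10) = 1.574×10^-6 m⁴
I_req = 1.574×10^6 mm⁴
Solid square: I = a⁴/12  ⇒  a = (12I)^(1/4) = (12×1.574×10^6)^(1/4) = 65.9 mm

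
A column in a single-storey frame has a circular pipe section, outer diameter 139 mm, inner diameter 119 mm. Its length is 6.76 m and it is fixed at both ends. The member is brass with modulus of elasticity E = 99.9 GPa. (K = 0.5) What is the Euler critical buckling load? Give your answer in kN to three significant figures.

P_cr ≈ 732 kN

d_o = 139 mm, d_i = 119 mm
I = π(d_o⁴ − d_i⁴)/64 = π(139⁴ − 119.0⁴)/64 = 8.481×10^6 mm⁴
I = 8.481×10^6 mm⁴ = 8.481×10^-6 m⁴
Effective length L_e = K·L = 0.5 × 6.76 = 3.380 m
P_cr = π²EI / L_e² = π² × 99.9×10⁹ × 8.481×10^-6 / 3.380² = 7.319×10^5 N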